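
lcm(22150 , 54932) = 1373300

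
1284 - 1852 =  - 568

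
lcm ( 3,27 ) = 27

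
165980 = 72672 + 93308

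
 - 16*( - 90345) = 1445520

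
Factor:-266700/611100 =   -  127/291 = - 3^ ( - 1 ) * 97^( - 1)*127^1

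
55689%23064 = 9561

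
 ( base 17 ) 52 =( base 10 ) 87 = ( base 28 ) 33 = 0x57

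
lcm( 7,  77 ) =77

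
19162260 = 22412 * 855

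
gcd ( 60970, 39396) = 938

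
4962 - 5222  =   - 260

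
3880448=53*73216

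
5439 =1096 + 4343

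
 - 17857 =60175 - 78032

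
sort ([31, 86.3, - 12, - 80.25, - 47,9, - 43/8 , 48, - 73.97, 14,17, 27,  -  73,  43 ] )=[ - 80.25,-73.97, - 73, - 47,-12, - 43/8, 9,14, 17, 27, 31, 43, 48, 86.3] 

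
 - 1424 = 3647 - 5071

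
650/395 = 1 + 51/79=1.65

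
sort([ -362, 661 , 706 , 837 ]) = [ - 362,  661,706, 837] 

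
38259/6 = 12753/2 = 6376.50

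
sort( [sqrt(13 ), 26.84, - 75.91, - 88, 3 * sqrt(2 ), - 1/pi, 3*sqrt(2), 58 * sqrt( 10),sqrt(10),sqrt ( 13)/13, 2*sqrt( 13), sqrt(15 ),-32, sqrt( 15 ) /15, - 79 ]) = [ - 88,-79  , - 75.91, - 32,- 1/pi, sqrt( 15) /15, sqrt(13)/13 , sqrt( 10),sqrt(13 ), sqrt (15),3*sqrt( 2 ),3*sqrt(2),2 * sqrt(13),26.84,58*sqrt( 10 )]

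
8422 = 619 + 7803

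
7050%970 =260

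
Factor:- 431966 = - 2^1* 215983^1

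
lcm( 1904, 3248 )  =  55216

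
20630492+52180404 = 72810896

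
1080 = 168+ 912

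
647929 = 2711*239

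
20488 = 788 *26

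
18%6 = 0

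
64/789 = 64/789 = 0.08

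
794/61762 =397/30881 = 0.01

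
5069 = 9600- 4531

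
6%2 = 0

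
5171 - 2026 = 3145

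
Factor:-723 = -3^1 * 241^1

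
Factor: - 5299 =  - 7^1*757^1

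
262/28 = 9 + 5/14 = 9.36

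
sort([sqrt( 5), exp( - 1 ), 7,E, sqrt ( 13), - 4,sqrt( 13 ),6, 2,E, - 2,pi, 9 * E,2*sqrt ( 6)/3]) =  [-4,-2,exp( -1), 2*sqrt( 6 )/3, 2,sqrt( 5),  E , E, pi,sqrt( 13),sqrt( 13), 6,7, 9  *E ]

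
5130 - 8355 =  - 3225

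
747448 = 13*57496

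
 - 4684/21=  - 224  +  20/21=- 223.05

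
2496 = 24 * 104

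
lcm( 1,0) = 0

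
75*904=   67800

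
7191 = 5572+1619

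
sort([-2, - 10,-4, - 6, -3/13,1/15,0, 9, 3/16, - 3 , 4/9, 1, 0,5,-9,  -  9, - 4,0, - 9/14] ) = [-10,-9,-9 , - 6, - 4,-4, - 3, - 2, - 9/14,-3/13 , 0,0, 0,1/15,3/16,4/9,1,5,  9] 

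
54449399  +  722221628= 776671027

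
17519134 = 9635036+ 7884098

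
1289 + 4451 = 5740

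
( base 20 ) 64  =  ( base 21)5j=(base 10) 124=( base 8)174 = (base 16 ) 7c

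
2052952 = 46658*44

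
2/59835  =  2/59835 = 0.00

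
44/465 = 44/465 = 0.09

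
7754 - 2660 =5094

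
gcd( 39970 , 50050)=70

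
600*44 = 26400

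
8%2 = 0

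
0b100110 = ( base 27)1B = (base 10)38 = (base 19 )20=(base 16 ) 26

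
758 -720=38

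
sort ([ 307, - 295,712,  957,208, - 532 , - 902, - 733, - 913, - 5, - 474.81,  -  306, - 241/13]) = [ - 913,-902,  -  733, - 532, - 474.81, - 306, - 295, - 241/13 , - 5,  208,307,712,957 ]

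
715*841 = 601315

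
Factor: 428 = 2^2*107^1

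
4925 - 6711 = -1786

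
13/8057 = 13/8057 = 0.00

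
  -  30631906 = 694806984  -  725438890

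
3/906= 1/302= 0.00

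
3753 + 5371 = 9124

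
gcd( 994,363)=1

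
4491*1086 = 4877226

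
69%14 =13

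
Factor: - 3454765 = -5^1* 690953^1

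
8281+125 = 8406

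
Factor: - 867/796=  - 2^( -2)*3^1*17^2 * 199^ ( - 1)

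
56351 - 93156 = -36805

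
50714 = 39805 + 10909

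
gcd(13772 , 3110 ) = 2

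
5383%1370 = 1273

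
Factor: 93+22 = 115 =5^1 * 23^1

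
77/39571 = 11/5653 = 0.00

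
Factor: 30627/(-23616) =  - 2^ (-6 )*83^1 = -83/64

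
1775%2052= 1775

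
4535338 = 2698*1681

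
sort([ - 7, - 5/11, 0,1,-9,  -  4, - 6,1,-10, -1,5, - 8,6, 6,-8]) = [-10, - 9, - 8,-8, - 7, - 6, - 4,-1, - 5/11, 0, 1, 1,5, 6 , 6] 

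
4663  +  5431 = 10094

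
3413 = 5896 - 2483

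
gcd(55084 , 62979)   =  1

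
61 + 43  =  104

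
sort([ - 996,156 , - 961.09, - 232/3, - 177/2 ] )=[ - 996, - 961.09, - 177/2, - 232/3,156]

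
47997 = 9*5333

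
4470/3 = 1490 = 1490.00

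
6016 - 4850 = 1166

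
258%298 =258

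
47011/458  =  102  +  295/458 = 102.64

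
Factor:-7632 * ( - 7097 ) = 2^4*3^2*47^1*53^1*151^1  =  54164304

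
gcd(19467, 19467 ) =19467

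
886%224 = 214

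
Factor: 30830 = 2^1*5^1*3083^1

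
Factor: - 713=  - 23^1*31^1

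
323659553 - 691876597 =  -368217044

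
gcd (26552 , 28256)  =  8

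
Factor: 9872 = 2^4*617^1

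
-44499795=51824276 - 96324071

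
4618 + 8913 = 13531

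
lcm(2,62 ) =62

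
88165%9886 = 9077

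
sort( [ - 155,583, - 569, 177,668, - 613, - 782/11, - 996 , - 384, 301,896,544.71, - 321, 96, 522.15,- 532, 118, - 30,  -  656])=[ - 996, - 656, - 613, - 569,-532 , -384,  -  321, - 155, - 782/11, - 30 , 96 , 118,177, 301 , 522.15, 544.71, 583,  668,896 ]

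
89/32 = 2 + 25/32 = 2.78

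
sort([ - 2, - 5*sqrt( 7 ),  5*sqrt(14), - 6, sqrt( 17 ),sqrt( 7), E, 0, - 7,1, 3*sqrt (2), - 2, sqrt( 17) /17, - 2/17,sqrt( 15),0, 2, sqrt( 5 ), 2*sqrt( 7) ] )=[ - 5*sqrt( 7), - 7,- 6,-2, - 2, - 2/17,0, 0,sqrt (17)/17, 1, 2, sqrt( 5),sqrt(7),E, sqrt(15) , sqrt( 17 ), 3*sqrt( 2),2*sqrt( 7 ), 5*sqrt(14) ]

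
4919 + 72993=77912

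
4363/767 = 4363/767= 5.69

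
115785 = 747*155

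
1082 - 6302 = -5220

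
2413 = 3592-1179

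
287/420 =41/60 = 0.68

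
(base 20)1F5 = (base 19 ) 1i2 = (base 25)135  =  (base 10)705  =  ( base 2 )1011000001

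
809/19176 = 809/19176  =  0.04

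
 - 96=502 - 598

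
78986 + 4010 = 82996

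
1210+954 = 2164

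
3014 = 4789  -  1775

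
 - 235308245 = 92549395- 327857640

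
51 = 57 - 6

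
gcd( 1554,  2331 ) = 777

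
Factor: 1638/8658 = 7^1 * 37^(-1 ) = 7/37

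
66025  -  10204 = 55821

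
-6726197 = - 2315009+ - 4411188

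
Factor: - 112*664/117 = -74368/117 = - 2^7* 3^( - 2 ) *7^1 * 13^( -1 ) * 83^1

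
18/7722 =1/429= 0.00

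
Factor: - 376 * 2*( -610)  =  2^5*5^1*47^1 * 61^1 = 458720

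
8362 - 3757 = 4605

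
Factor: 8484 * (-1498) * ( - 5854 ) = 2^4*3^1*7^2*101^1 *107^1 * 2927^1 = 74398673328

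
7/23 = 7/23  =  0.30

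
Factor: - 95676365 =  - 5^1*29^2*61^1*373^1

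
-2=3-5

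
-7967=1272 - 9239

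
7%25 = 7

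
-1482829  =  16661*( - 89) 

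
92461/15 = 6164 + 1/15 = 6164.07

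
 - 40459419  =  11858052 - 52317471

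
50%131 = 50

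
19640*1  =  19640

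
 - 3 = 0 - 3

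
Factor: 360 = 2^3*3^2*5^1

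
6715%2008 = 691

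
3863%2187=1676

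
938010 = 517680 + 420330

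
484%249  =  235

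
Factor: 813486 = 2^1*3^1*135581^1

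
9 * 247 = 2223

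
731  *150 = 109650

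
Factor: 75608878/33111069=2^1*3^ (-1)*29^ (  -  1)*31^( - 1)*43^1*191^1*4603^1*12277^(  -  1 ) 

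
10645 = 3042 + 7603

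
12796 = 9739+3057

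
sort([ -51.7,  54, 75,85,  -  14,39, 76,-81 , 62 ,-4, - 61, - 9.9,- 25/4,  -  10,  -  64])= [ - 81,-64, - 61,-51.7, - 14,  -  10, - 9.9, - 25/4 , - 4,39,54,62,75, 76,85]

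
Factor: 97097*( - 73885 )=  - 5^1 * 7^2 * 11^1*13^1*97^1*2111^1 = -7174011845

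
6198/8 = 774 + 3/4 = 774.75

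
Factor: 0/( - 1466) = 0= 0^1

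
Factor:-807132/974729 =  - 2^2*3^1*7^( - 1 )*17^( - 1)*8191^( - 1)*67261^1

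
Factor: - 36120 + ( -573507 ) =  - 609627  =  - 3^1*203209^1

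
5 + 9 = 14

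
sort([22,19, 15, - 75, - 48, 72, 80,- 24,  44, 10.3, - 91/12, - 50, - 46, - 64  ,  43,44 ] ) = [ - 75, - 64,  -  50,  -  48, - 46,- 24, - 91/12, 10.3, 15,19 , 22, 43, 44, 44, 72,80 ] 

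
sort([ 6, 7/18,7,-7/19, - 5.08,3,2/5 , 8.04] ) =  [- 5.08 , - 7/19,7/18,2/5, 3,6, 7,8.04 ]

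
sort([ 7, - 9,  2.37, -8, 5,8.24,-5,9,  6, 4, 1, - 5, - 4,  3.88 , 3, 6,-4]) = [  -  9, - 8, - 5, - 5, - 4, - 4,  1,2.37, 3,3.88,4, 5,  6,  6, 7,  8.24,9] 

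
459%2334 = 459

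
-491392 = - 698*704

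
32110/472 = 16055/236= 68.03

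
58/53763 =58/53763 = 0.00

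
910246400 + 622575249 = 1532821649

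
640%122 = 30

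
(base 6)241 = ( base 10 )97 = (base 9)117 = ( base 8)141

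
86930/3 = 28976 +2/3 = 28976.67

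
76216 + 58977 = 135193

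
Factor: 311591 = 7^2*6359^1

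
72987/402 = 181 + 75/134 = 181.56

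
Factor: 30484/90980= 5^( - 1)*4549^( - 1) * 7621^1 = 7621/22745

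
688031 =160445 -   -  527586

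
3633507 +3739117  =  7372624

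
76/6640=19/1660= 0.01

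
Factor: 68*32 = 2176 = 2^7 * 17^1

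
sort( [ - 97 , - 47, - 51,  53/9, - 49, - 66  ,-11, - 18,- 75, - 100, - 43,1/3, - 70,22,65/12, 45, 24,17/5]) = [ - 100, - 97 , - 75, - 70,-66, - 51, - 49, - 47, - 43 , - 18, - 11, 1/3, 17/5,  65/12, 53/9 , 22 , 24,45]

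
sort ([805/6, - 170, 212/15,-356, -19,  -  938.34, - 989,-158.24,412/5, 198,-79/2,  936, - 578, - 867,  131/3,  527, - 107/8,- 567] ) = [-989 , -938.34,- 867, - 578,-567, - 356 , - 170, - 158.24, - 79/2, - 19,  -  107/8, 212/15,131/3, 412/5,805/6,198 , 527,936] 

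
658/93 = 7+7/93 =7.08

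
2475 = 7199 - 4724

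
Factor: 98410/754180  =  9841/75418 = 2^(-1)*7^ ( - 1)*13^1 *757^1*5387^ ( -1 ) 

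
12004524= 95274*126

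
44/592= 11/148 = 0.07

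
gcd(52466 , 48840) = 74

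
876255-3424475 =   -  2548220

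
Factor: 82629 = 3^2 * 9181^1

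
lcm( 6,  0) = 0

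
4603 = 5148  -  545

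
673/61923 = 673/61923 = 0.01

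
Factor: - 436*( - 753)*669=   2^2*3^2*109^1*223^1*251^1 = 219638052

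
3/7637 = 3/7637 = 0.00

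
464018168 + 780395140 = 1244413308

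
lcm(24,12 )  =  24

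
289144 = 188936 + 100208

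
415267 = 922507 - 507240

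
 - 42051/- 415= 42051/415 = 101.33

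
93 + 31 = 124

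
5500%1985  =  1530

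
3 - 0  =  3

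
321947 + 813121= 1135068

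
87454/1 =87454 = 87454.00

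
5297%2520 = 257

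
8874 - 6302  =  2572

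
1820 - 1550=270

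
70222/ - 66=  - 1064 + 1/33 =- 1063.97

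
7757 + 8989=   16746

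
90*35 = 3150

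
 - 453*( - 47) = 21291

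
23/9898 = 23/9898=0.00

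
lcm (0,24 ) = 0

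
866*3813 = 3302058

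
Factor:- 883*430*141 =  - 53536290 = - 2^1*3^1 *5^1*43^1*47^1 * 883^1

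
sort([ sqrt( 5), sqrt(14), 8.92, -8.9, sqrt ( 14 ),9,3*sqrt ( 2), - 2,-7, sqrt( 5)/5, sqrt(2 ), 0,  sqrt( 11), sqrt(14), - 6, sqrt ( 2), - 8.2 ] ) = [ - 8.9, - 8.2,-7, -6, - 2,0, sqrt( 5 )/5,  sqrt( 2 ),sqrt(2 ),  sqrt(5 ), sqrt( 11 ),sqrt( 14 ), sqrt( 14 ), sqrt( 14 ), 3*  sqrt( 2 ), 8.92,9 ]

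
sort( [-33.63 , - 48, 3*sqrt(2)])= [ - 48,  -  33.63,3 * sqrt (2)]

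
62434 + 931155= 993589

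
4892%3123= 1769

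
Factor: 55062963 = 3^3*1277^1*1597^1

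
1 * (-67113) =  - 67113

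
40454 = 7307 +33147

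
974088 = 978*996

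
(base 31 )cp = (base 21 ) ij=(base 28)e5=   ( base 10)397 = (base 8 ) 615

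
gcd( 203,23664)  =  29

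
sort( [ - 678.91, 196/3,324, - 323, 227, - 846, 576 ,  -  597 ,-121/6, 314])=[- 846, - 678.91 ,-597, - 323 , - 121/6, 196/3, 227 , 314,  324, 576]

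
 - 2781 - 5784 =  - 8565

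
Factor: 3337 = 47^1 * 71^1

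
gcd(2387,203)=7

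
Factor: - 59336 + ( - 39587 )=- 11^1*17^1*23^2 = - 98923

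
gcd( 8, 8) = 8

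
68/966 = 34/483 = 0.07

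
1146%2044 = 1146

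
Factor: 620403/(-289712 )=-651/304= - 2^( - 4 )*3^1*7^1 * 19^( - 1)* 31^1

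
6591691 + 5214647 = 11806338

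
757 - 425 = 332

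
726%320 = 86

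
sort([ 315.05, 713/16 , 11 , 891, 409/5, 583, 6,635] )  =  [6, 11,713/16,  409/5,  315.05 , 583, 635,891]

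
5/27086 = 5/27086 =0.00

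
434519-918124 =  - 483605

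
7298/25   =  291+23/25  =  291.92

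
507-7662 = -7155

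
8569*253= 2167957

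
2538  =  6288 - 3750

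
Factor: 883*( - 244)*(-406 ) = 2^3 * 7^1*29^1*61^1*883^1 = 87473512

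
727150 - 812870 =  - 85720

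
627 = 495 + 132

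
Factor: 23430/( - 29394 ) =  - 3^( - 1)*5^1*11^1*23^ ( - 1) = - 55/69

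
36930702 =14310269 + 22620433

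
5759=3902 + 1857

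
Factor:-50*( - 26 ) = 2^2*5^2*13^1 = 1300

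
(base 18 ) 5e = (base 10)104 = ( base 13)80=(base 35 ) 2y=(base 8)150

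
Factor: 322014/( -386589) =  - 374/449 = - 2^1*11^1 *17^1*449^(-1 ) 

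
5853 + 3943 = 9796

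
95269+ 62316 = 157585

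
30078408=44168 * 681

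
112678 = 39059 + 73619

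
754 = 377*2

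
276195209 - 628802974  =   - 352607765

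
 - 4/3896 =  -  1 + 973/974  =  - 0.00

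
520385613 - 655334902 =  - 134949289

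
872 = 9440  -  8568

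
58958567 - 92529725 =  - 33571158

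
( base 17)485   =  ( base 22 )2EL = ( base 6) 10001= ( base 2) 10100010001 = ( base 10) 1297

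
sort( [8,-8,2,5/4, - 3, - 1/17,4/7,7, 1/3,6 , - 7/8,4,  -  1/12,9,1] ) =[ - 8, -3, - 7/8, - 1/12, - 1/17, 1/3,4/7,1 , 5/4,  2,4,6,  7, 8,9]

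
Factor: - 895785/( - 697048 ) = 2^( - 3)  *3^1*5^1 * 61^1 * 89^( - 1 )=915/712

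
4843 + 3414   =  8257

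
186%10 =6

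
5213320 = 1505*3464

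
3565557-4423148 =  - 857591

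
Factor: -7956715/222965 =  - 1591343/44593 =-13^1*19^( - 1)*167^1*733^1*2347^( - 1)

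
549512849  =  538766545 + 10746304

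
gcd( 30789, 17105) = 3421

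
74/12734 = 37/6367=   0.01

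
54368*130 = 7067840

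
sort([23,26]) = [ 23, 26 ] 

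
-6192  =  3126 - 9318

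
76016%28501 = 19014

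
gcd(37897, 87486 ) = 1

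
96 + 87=183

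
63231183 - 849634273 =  -786403090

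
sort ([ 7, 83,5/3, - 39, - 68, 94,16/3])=[ - 68, - 39,5/3,16/3 , 7, 83,94 ] 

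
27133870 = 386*70295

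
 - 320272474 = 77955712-398228186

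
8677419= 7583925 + 1093494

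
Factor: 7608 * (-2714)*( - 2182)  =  2^5*3^1*23^1*59^1  *  317^1*1091^1 =45054180384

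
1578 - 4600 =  - 3022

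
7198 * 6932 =49896536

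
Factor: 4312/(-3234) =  - 2^2* 3^( - 1) = - 4/3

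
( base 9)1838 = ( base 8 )2604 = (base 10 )1412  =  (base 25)26c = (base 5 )21122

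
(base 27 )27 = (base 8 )75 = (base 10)61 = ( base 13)49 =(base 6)141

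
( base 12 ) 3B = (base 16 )2F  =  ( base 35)1C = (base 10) 47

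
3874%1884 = 106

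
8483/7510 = 1  +  973/7510=1.13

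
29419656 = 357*82408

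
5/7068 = 5/7068 = 0.00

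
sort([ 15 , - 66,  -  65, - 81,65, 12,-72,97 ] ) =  [-81,-72, - 66, -65,12, 15 , 65, 97] 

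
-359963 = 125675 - 485638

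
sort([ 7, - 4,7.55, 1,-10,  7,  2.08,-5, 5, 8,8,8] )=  [-10, - 5, - 4,1,2.08,  5, 7, 7,7.55,8,8, 8 ] 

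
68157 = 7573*9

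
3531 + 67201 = 70732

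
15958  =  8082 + 7876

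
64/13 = 64/13 = 4.92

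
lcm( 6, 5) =30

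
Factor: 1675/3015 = 3^( - 2 )* 5^1 = 5/9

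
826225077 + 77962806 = 904187883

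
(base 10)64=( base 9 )71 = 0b1000000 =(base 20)34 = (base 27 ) 2A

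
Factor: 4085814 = 2^1 * 3^1 * 17^1 * 41^1  *  977^1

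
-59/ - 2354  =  59/2354 =0.03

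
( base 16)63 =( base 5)344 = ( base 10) 99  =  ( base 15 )69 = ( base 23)47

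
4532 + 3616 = 8148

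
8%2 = 0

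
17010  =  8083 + 8927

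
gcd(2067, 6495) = 3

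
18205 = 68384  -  50179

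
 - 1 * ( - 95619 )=95619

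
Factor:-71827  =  -7^1 * 31^1 *331^1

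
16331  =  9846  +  6485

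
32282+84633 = 116915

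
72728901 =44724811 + 28004090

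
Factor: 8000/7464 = 2^3*3^( - 1)*5^3*311^( - 1) = 1000/933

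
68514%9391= 2777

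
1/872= 1/872 = 0.00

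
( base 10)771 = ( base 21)1FF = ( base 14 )3D1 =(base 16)303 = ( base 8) 1403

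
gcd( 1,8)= 1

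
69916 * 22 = 1538152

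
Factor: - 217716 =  - 2^2*3^1*18143^1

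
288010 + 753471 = 1041481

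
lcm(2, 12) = 12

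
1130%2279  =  1130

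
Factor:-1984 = - 2^6*31^1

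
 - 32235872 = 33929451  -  66165323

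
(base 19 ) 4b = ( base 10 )87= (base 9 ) 106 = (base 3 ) 10020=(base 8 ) 127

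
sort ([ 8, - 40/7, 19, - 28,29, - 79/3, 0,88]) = [ - 28, - 79/3, - 40/7,0, 8,19, 29, 88 ]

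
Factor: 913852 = 2^2*17^1 *89^1*151^1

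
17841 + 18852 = 36693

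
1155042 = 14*82503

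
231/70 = 33/10= 3.30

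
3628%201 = 10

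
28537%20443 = 8094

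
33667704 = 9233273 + 24434431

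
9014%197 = 149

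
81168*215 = 17451120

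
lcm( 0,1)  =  0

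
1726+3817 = 5543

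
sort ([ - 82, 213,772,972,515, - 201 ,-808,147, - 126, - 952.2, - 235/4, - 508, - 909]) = [ - 952.2, - 909, - 808, - 508, - 201 , - 126, - 82, - 235/4,  147,213,  515,772, 972]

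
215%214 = 1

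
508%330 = 178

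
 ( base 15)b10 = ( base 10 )2490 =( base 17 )8a8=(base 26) 3HK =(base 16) 9ba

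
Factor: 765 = 3^2*5^1 *17^1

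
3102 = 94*33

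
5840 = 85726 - 79886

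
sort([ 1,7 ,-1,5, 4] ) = [-1,1,4,5,  7] 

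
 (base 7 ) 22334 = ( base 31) 5ri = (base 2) 1011000011100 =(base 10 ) 5660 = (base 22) BF6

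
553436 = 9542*58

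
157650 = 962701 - 805051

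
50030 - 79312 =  - 29282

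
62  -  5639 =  - 5577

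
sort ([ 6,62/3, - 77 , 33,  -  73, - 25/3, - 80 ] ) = [ - 80 ,-77, - 73, -25/3, 6,62/3,33] 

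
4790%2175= 440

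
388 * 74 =28712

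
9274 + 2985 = 12259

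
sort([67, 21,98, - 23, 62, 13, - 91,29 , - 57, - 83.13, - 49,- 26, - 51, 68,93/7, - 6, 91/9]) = [ - 91, - 83.13, - 57,-51,  -  49, - 26, -23, - 6,91/9 , 13,93/7,21, 29,62,67,68, 98]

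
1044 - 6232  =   - 5188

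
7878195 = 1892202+5985993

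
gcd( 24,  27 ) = 3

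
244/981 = 244/981 = 0.25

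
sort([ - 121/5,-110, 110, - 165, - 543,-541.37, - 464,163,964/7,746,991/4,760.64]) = [  -  543, - 541.37,-464,-165, -110, - 121/5, 110,964/7,163,991/4,746, 760.64] 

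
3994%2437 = 1557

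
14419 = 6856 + 7563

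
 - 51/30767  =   - 1+30716/30767 = - 0.00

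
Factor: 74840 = 2^3*5^1*1871^1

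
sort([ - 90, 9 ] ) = [ - 90,9 ] 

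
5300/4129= 1+1171/4129= 1.28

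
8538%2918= 2702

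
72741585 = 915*79499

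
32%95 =32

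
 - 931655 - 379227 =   -  1310882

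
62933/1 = 62933= 62933.00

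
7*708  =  4956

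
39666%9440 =1906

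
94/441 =94/441 = 0.21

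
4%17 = 4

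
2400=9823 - 7423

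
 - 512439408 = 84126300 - 596565708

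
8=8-0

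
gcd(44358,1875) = 3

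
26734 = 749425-722691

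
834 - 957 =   -  123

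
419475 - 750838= -331363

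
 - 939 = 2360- 3299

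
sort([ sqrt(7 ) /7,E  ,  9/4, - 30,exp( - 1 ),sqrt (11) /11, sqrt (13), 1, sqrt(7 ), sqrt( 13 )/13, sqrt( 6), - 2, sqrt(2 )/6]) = [  -  30,-2, sqrt(2)/6, sqrt(13 )/13,sqrt(11) /11, exp ( - 1), sqrt(7 )/7, 1, 9/4 , sqrt( 6),sqrt(7), E, sqrt (13) ] 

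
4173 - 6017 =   -  1844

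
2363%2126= 237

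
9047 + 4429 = 13476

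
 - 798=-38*21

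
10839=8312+2527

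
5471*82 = 448622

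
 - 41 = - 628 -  - 587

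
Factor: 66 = 2^1*3^1*11^1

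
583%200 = 183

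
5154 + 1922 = 7076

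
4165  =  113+4052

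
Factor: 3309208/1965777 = 2^3* 3^ ( - 1)*7^1 * 11^( - 1)*71^ ( - 1)*839^ (-1)*  59093^1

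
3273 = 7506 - 4233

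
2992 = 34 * 88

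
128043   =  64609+63434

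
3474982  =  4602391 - 1127409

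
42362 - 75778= -33416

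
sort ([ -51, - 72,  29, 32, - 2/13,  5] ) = [-72 , - 51,-2/13,5, 29,32 ]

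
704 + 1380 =2084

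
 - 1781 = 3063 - 4844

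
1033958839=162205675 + 871753164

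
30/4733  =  30/4733 = 0.01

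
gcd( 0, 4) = 4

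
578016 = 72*8028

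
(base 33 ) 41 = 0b10000101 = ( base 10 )133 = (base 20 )6d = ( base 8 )205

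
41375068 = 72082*574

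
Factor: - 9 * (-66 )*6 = 2^2* 3^4 * 11^1=3564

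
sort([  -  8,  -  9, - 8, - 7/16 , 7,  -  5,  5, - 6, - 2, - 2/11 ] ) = [ - 9, - 8, - 8, -6, - 5,-2,-7/16, - 2/11,5, 7 ]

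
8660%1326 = 704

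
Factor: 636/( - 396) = -53/33= - 3^( - 1)*11^(-1)*53^1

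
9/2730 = 3/910 = 0.00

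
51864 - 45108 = 6756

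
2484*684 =1699056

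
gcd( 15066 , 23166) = 162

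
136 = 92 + 44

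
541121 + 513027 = 1054148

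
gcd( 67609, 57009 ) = 1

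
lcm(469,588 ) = 39396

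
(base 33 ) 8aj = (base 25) ecb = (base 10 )9061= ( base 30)A21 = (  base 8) 21545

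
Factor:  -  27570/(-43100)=2757/4310  =  2^( - 1 ) * 3^1 *5^( - 1)*431^(  -  1 )*919^1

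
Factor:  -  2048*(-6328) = 12959744 = 2^14*7^1 *113^1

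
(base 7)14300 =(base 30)4ak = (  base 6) 30052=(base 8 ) 7520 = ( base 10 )3920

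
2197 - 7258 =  - 5061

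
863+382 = 1245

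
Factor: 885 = 3^1 * 5^1*59^1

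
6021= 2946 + 3075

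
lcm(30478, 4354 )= 30478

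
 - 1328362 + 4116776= 2788414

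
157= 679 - 522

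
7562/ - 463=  - 17 + 309/463 = -16.33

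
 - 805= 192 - 997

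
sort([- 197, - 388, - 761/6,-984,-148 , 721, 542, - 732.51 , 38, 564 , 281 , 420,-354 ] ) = [-984 , - 732.51 , - 388 ,-354, - 197,-148, - 761/6 , 38, 281,420,542, 564 , 721]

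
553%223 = 107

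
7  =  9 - 2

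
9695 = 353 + 9342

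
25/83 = 25/83 = 0.30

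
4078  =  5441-1363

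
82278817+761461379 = 843740196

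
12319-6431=5888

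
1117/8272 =1117/8272 = 0.14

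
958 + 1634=2592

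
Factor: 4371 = 3^1*31^1*47^1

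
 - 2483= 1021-3504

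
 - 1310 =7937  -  9247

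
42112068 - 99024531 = -56912463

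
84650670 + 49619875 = 134270545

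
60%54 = 6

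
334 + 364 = 698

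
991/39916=991/39916= 0.02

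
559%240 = 79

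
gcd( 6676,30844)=4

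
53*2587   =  137111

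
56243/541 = 103 + 520/541 = 103.96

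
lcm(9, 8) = 72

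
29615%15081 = 14534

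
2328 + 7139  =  9467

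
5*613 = 3065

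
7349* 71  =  521779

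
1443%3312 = 1443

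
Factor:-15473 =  - 15473^1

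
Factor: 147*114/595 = 2^1*3^2 * 5^( - 1)*  7^1* 17^( - 1 )*19^1 = 2394/85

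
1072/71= 1072/71 = 15.10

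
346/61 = 346/61   =  5.67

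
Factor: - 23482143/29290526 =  - 2^(-1)*3^4*131^1*2213^1*14645263^(- 1) 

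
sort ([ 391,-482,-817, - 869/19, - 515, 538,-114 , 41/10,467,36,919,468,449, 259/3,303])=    [  -  817, - 515, - 482, - 114,  -  869/19, 41/10, 36, 259/3, 303, 391, 449, 467,468, 538, 919 ] 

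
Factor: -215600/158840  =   - 490/361 = - 2^1*5^1*7^2*19^( - 2)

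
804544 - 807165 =  -  2621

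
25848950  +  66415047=92263997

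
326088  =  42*7764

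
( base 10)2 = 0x2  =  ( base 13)2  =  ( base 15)2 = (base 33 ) 2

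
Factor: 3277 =29^1*113^1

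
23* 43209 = 993807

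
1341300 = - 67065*( - 20 ) 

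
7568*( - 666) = -5040288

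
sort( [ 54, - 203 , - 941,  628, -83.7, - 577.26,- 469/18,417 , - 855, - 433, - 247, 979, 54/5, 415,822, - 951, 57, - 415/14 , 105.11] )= [ - 951,- 941, - 855, - 577.26, - 433, - 247, - 203, - 83.7,- 415/14, - 469/18,  54/5,54, 57,105.11,415, 417,628,822,979 ] 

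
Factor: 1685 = 5^1*337^1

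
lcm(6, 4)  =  12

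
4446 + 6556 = 11002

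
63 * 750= 47250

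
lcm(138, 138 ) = 138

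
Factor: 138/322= 3/7 = 3^1*7^( - 1) 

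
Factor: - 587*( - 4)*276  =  648048 = 2^4*3^1*23^1 *587^1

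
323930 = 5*64786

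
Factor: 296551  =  296551^1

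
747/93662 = 747/93662=0.01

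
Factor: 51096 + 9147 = 3^1*43^1*467^1=60243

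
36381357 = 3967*9171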